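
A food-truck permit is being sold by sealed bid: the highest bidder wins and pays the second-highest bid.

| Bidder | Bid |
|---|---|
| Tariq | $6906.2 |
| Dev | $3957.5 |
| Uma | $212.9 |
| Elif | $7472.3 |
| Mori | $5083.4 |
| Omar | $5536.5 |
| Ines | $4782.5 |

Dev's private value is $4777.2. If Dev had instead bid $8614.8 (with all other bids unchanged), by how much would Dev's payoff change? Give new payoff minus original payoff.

The highest bid among the other bidders is $7472.3; Dev's bid doesn't change that.
Original bid $3957.5: Dev is not highest (top rival bid is $7472.3); payoff $0.
Alternative bid $8614.8: Dev is highest, pays the top rival bid $7472.3; payoff $4777.2 − $7472.3 = −$2695.1.
Change in payoff = −$2695.1 − ($0) = −$2695.1.

−$2695.1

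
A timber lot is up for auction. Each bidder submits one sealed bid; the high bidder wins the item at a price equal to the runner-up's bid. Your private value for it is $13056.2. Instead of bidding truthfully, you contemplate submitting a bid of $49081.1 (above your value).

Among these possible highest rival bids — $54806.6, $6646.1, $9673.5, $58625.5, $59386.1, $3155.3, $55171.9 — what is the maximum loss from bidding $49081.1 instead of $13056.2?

$0

$54806.6: same outcome either way → loss $0.
$6646.1: same outcome either way → loss $0.
$9673.5: same outcome either way → loss $0.
$58625.5: same outcome either way → loss $0.
$59386.1: same outcome either way → loss $0.
$3155.3: same outcome either way → loss $0.
$55171.9: same outcome either way → loss $0.
Maximum loss: $0.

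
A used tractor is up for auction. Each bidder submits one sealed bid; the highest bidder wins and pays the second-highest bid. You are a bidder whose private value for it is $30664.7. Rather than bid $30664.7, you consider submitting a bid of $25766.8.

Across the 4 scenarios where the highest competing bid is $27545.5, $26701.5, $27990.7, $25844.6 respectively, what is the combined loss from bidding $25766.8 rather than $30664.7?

The deviation costs you only when the competing bid falls strictly between $25766.8 and $30664.7; elsewhere both bids give the same outcome.
$27545.5: truthful payoff $3119.2, deviation payoff $0 → loss $3119.2.
$26701.5: truthful payoff $3963.2, deviation payoff $0 → loss $3963.2.
$27990.7: truthful payoff $2674, deviation payoff $0 → loss $2674.
$25844.6: truthful payoff $4820.1, deviation payoff $0 → loss $4820.1.
Total loss = $3119.2 + $3963.2 + $2674 + $4820.1 = $14576.5.

$14576.5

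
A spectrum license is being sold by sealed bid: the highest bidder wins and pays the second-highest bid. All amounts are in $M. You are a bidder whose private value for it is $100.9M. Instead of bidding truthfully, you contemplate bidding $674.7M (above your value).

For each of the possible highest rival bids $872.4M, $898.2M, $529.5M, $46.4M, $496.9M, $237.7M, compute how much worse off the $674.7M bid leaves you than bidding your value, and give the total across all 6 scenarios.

The deviation costs you only when the competing bid falls strictly between $100.9M and $674.7M; elsewhere both bids give the same outcome.
$872.4M: outcomes coincide → loss $0M.
$898.2M: outcomes coincide → loss $0M.
$529.5M: truthful payoff $0M, deviation payoff −$428.6M → loss $428.6M.
$46.4M: outcomes coincide → loss $0M.
$496.9M: truthful payoff $0M, deviation payoff −$396M → loss $396M.
$237.7M: truthful payoff $0M, deviation payoff −$136.8M → loss $136.8M.
Total loss = $428.6M + $396M + $136.8M = $961.4M.
Because the price is fixed by the runner-up's bid, deviating from your value can only change a good outcome into a bad one — never the reverse.

$961.4M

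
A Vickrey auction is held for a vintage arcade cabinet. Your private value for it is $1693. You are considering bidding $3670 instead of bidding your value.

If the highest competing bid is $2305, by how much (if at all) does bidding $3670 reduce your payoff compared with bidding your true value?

$612

Bidding your value $1693: you lose (since $1693 < $2305). Payoff $0.
Bidding $3670: you win and pay $2305. Payoff $1693 − $2305 = −$612.
The competing bid $2305 lies between your value and your inflated bid, so overbidding wins an item priced above your value.
Loss from deviating = $0 − (−$612) = $612.
In a second-price auction your bid sets only whether you win, not what you pay, so bidding your true value is weakly dominant.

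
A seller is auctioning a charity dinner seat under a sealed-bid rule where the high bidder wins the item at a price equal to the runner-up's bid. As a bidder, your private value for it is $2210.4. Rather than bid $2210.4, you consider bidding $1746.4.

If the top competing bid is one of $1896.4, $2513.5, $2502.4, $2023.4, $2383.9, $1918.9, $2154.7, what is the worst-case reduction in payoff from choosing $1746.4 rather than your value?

$314

$1896.4: truthful gives $314, deviation gives $0 → loss $314.
$2513.5: same outcome either way → loss $0.
$2502.4: same outcome either way → loss $0.
$2023.4: truthful gives $187, deviation gives $0 → loss $187.
$2383.9: same outcome either way → loss $0.
$1918.9: truthful gives $291.5, deviation gives $0 → loss $291.5.
$2154.7: truthful gives $55.7, deviation gives $0 → loss $55.7.
Maximum loss: $314.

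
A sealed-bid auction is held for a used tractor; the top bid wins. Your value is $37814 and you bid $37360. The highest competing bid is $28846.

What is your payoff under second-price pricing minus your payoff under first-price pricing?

$8514

You have the highest bid, so you win under either rule.
Second-price: pay $28846 → payoff $8968.
First-price: pay your own bid $37360 → payoff $454.
Difference = $8968 − ($454) = $8514.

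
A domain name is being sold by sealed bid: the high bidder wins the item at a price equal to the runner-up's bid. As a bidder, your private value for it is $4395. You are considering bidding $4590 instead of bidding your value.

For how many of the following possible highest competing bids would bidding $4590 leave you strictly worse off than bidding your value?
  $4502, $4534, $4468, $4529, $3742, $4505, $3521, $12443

5

The deviation hurts exactly when the highest competing bid lies strictly between $4395 and $4590 — overbidding then wins at a price above your value.
$4502: inside the interval → strictly worse (loss $107).
$4534: inside the interval → strictly worse (loss $139).
$4468: inside the interval → strictly worse (loss $73).
$4529: inside the interval → strictly worse (loss $134).
$3742: below both → same outcome either way.
$4505: inside the interval → strictly worse (loss $110).
$3521: below both → same outcome either way.
$12443: above both → same outcome either way.
Count: 5.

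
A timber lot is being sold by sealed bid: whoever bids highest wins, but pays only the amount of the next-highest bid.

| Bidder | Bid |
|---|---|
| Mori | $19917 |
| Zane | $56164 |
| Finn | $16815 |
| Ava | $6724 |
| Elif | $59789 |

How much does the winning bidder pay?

Highest bid: Elif at $59789, so Elif wins.
Second-highest bid: Zane at $56164 — that is the price the winner pays.

$56164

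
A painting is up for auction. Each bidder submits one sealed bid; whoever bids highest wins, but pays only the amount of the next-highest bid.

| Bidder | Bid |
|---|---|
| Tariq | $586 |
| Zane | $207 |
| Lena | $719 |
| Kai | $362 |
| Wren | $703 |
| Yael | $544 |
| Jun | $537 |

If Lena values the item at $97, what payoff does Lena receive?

−$606

Highest bid: Lena at $719, so Lena wins.
Second-highest bid: Wren at $703 — that is the price the winner pays.
Lena's payoff = value − price = $97 − $703 = −$606.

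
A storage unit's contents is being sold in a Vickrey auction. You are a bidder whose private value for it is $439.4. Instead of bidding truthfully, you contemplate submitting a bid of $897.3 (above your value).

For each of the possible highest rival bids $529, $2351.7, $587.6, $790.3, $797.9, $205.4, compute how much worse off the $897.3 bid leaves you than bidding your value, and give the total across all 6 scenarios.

The deviation costs you only when the competing bid falls strictly between $439.4 and $897.3; elsewhere both bids give the same outcome.
$529: truthful payoff $0, deviation payoff −$89.6 → loss $89.6.
$2351.7: outcomes coincide → loss $0.
$587.6: truthful payoff $0, deviation payoff −$148.2 → loss $148.2.
$790.3: truthful payoff $0, deviation payoff −$350.9 → loss $350.9.
$797.9: truthful payoff $0, deviation payoff −$358.5 → loss $358.5.
$205.4: outcomes coincide → loss $0.
Total loss = $89.6 + $148.2 + $350.9 + $358.5 = $947.2.

$947.2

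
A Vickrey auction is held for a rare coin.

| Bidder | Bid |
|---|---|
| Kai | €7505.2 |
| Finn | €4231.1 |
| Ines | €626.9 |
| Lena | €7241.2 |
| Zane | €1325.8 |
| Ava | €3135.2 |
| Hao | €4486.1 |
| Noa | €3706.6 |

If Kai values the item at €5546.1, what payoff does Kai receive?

Highest bid: Kai at €7505.2, so Kai wins.
Second-highest bid: Lena at €7241.2 — that is the price the winner pays.
Kai's payoff = value − price = €5546.1 − €7241.2 = −€1695.1.

−€1695.1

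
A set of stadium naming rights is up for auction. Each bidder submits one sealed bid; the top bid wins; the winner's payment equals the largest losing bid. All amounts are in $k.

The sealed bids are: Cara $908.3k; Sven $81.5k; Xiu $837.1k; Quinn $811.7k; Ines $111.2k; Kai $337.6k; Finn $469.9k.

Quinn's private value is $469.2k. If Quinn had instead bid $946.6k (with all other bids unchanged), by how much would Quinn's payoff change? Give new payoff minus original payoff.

−$439.1k

The highest bid among the other bidders is $908.3k; Quinn's bid doesn't change that.
Original bid $811.7k: Quinn is not highest (top rival bid is $908.3k); payoff $0k.
Alternative bid $946.6k: Quinn is highest, pays the top rival bid $908.3k; payoff $469.2k − $908.3k = −$439.1k.
Change in payoff = −$439.1k − ($0k) = −$439.1k.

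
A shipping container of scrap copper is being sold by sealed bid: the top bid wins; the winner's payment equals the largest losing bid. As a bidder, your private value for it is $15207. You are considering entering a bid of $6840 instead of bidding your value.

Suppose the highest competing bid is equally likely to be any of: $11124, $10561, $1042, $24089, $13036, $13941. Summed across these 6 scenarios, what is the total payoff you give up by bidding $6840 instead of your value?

$12166

The deviation costs you only when the competing bid falls strictly between $6840 and $15207; elsewhere both bids give the same outcome.
$11124: truthful payoff $4083, deviation payoff $0 → loss $4083.
$10561: truthful payoff $4646, deviation payoff $0 → loss $4646.
$1042: outcomes coincide → loss $0.
$24089: outcomes coincide → loss $0.
$13036: truthful payoff $2171, deviation payoff $0 → loss $2171.
$13941: truthful payoff $1266, deviation payoff $0 → loss $1266.
Total loss = $4083 + $4646 + $2171 + $1266 = $12166.
Truthful bidding weakly dominates here: raising your bid can only win items priced above your value, and lowering it can only forfeit items priced below.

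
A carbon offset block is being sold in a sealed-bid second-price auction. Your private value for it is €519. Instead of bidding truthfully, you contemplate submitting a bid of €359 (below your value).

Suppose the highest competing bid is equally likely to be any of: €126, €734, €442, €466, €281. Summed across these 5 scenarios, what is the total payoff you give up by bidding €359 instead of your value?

The deviation costs you only when the competing bid falls strictly between €359 and €519; elsewhere both bids give the same outcome.
€126: outcomes coincide → loss €0.
€734: outcomes coincide → loss €0.
€442: truthful payoff €77, deviation payoff €0 → loss €77.
€466: truthful payoff €53, deviation payoff €0 → loss €53.
€281: outcomes coincide → loss €0.
Total loss = €77 + €53 = €130.

€130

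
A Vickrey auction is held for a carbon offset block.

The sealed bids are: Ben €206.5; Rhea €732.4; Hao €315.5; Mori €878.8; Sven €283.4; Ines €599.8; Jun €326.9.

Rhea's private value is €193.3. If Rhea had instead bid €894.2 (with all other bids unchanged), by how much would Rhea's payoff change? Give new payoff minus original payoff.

−€685.5

The highest bid among the other bidders is €878.8; Rhea's bid doesn't change that.
Original bid €732.4: Rhea is not highest (top rival bid is €878.8); payoff €0.
Alternative bid €894.2: Rhea is highest, pays the top rival bid €878.8; payoff €193.3 − €878.8 = −€685.5.
Change in payoff = −€685.5 − (€0) = −€685.5.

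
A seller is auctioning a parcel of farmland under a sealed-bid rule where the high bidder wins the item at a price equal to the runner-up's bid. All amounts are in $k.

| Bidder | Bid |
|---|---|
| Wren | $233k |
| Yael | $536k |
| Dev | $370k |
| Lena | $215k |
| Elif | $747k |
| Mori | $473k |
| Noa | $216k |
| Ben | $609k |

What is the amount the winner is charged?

Highest bid: Elif at $747k, so Elif wins.
Second-highest bid: Ben at $609k — that is the price the winner pays.

$609k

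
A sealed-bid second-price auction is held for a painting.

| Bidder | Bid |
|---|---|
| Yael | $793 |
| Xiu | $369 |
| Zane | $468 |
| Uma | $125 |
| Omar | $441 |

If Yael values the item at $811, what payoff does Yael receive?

Highest bid: Yael at $793, so Yael wins.
Second-highest bid: Zane at $468 — that is the price the winner pays.
Yael's payoff = value − price = $811 − $468 = $343.

$343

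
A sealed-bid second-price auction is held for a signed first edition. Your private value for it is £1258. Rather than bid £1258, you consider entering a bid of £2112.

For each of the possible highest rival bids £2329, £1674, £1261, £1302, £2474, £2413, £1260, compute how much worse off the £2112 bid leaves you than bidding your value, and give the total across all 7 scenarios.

The deviation costs you only when the competing bid falls strictly between £1258 and £2112; elsewhere both bids give the same outcome.
£2329: outcomes coincide → loss £0.
£1674: truthful payoff £0, deviation payoff −£416 → loss £416.
£1261: truthful payoff £0, deviation payoff −£3 → loss £3.
£1302: truthful payoff £0, deviation payoff −£44 → loss £44.
£2474: outcomes coincide → loss £0.
£2413: outcomes coincide → loss £0.
£1260: truthful payoff £0, deviation payoff −£2 → loss £2.
Total loss = £416 + £3 + £44 + £2 = £465.
In a second-price auction your bid sets only whether you win, not what you pay, so bidding your true value is weakly dominant.

£465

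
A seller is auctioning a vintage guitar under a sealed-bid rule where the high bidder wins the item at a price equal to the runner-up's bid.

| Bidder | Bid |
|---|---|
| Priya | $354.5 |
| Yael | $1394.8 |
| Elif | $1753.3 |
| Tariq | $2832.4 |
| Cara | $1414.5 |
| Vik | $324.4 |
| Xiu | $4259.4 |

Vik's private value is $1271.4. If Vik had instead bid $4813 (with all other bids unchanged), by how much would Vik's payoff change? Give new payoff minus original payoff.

The highest bid among the other bidders is $4259.4; Vik's bid doesn't change that.
Original bid $324.4: Vik is not highest (top rival bid is $4259.4); payoff $0.
Alternative bid $4813: Vik is highest, pays the top rival bid $4259.4; payoff $1271.4 − $4259.4 = −$2988.
Change in payoff = −$2988 − ($0) = −$2988.

−$2988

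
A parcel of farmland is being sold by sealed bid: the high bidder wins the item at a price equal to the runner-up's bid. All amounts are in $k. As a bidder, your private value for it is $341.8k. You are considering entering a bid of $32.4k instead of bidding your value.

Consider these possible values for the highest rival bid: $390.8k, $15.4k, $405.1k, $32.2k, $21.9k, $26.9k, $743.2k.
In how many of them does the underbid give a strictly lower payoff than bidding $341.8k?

0

The deviation hurts exactly when the highest competing bid lies strictly between $32.4k and $341.8k — underbidding then forfeits a profitable win.
$390.8k: above both → same outcome either way.
$15.4k: below both → same outcome either way.
$405.1k: above both → same outcome either way.
$32.2k: below both → same outcome either way.
$21.9k: below both → same outcome either way.
$26.9k: below both → same outcome either way.
$743.2k: above both → same outcome either way.
Count: 0.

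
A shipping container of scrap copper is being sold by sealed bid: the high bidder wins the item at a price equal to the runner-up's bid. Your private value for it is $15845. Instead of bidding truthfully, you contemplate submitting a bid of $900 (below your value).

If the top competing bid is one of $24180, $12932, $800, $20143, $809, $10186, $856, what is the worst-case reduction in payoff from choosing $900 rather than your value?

$24180: same outcome either way → loss $0.
$12932: truthful gives $2913, deviation gives $0 → loss $2913.
$800: same outcome either way → loss $0.
$20143: same outcome either way → loss $0.
$809: same outcome either way → loss $0.
$10186: truthful gives $5659, deviation gives $0 → loss $5659.
$856: same outcome either way → loss $0.
Maximum loss: $5659.

$5659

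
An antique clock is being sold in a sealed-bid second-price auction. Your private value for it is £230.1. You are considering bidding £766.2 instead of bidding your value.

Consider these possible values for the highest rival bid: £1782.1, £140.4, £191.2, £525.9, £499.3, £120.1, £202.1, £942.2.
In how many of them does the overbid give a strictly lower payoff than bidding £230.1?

The deviation hurts exactly when the highest competing bid lies strictly between £230.1 and £766.2 — overbidding then wins at a price above your value.
£1782.1: above both → same outcome either way.
£140.4: below both → same outcome either way.
£191.2: below both → same outcome either way.
£525.9: inside the interval → strictly worse (loss £295.8).
£499.3: inside the interval → strictly worse (loss £269.2).
£120.1: below both → same outcome either way.
£202.1: below both → same outcome either way.
£942.2: above both → same outcome either way.
Count: 2.

2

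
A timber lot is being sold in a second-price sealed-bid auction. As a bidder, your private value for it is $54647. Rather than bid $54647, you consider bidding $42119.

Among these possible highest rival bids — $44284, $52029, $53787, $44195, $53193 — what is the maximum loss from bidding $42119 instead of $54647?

$44284: truthful gives $10363, deviation gives $0 → loss $10363.
$52029: truthful gives $2618, deviation gives $0 → loss $2618.
$53787: truthful gives $860, deviation gives $0 → loss $860.
$44195: truthful gives $10452, deviation gives $0 → loss $10452.
$53193: truthful gives $1454, deviation gives $0 → loss $1454.
Maximum loss: $10452.

$10452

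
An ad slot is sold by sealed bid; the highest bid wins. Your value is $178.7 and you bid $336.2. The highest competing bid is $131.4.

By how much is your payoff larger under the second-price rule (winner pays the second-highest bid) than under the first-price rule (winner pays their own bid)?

$204.8

You have the highest bid, so you win under either rule.
Second-price: pay $131.4 → payoff $47.3.
First-price: pay your own bid $336.2 → payoff −$157.5.
Difference = $47.3 − (−$157.5) = $204.8.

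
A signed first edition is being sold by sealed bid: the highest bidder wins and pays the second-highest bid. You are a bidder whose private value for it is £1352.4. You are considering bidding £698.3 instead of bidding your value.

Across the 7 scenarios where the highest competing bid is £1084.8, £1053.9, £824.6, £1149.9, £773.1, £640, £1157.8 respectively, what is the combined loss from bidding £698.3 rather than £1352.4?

The deviation costs you only when the competing bid falls strictly between £698.3 and £1352.4; elsewhere both bids give the same outcome.
£1084.8: truthful payoff £267.6, deviation payoff £0 → loss £267.6.
£1053.9: truthful payoff £298.5, deviation payoff £0 → loss £298.5.
£824.6: truthful payoff £527.8, deviation payoff £0 → loss £527.8.
£1149.9: truthful payoff £202.5, deviation payoff £0 → loss £202.5.
£773.1: truthful payoff £579.3, deviation payoff £0 → loss £579.3.
£640: outcomes coincide → loss £0.
£1157.8: truthful payoff £194.6, deviation payoff £0 → loss £194.6.
Total loss = £267.6 + £298.5 + £527.8 + £202.5 + £579.3 + £194.6 = £2070.3.

£2070.3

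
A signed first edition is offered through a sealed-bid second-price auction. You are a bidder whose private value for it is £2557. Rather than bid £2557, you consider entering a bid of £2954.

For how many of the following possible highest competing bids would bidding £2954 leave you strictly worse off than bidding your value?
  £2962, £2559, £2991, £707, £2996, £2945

2

The deviation hurts exactly when the highest competing bid lies strictly between £2557 and £2954 — overbidding then wins at a price above your value.
£2962: above both → same outcome either way.
£2559: inside the interval → strictly worse (loss £2).
£2991: above both → same outcome either way.
£707: below both → same outcome either way.
£2996: above both → same outcome either way.
£2945: inside the interval → strictly worse (loss £388).
Count: 2.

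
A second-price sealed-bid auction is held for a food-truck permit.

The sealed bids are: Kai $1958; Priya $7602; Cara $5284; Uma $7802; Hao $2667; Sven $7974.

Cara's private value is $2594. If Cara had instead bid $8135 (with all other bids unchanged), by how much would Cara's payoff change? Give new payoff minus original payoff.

The highest bid among the other bidders is $7974; Cara's bid doesn't change that.
Original bid $5284: Cara is not highest (top rival bid is $7974); payoff $0.
Alternative bid $8135: Cara is highest, pays the top rival bid $7974; payoff $2594 − $7974 = −$5380.
Change in payoff = −$5380 − ($0) = −$5380.

−$5380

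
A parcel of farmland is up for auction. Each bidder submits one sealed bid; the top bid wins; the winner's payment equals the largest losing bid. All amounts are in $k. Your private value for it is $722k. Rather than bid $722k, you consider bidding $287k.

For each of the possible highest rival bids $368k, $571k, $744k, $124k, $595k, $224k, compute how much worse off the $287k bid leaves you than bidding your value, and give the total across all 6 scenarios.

The deviation costs you only when the competing bid falls strictly between $287k and $722k; elsewhere both bids give the same outcome.
$368k: truthful payoff $354k, deviation payoff $0k → loss $354k.
$571k: truthful payoff $151k, deviation payoff $0k → loss $151k.
$744k: outcomes coincide → loss $0k.
$124k: outcomes coincide → loss $0k.
$595k: truthful payoff $127k, deviation payoff $0k → loss $127k.
$224k: outcomes coincide → loss $0k.
Total loss = $354k + $151k + $127k = $632k.

$632k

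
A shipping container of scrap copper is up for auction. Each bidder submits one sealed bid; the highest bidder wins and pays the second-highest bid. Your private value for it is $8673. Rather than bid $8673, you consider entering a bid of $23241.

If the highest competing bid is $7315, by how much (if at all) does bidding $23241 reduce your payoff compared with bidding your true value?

$0

Bidding your value $8673: you win (since $8673 > $7315) and pay $7315. Payoff $1358.
Bidding $23241: you win and pay $7315. Payoff $8673 − $7315 = $1358.
Difference = $1358 − $1358 = $0; both bids lead to the same outcome because the competing bid is below both your value and your alternative bid.
In a second-price auction your bid sets only whether you win, not what you pay, so bidding your true value is weakly dominant.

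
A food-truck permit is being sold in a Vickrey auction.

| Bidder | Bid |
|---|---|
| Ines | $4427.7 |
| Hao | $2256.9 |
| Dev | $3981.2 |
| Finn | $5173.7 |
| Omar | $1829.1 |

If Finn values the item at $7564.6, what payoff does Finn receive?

$3136.9

Highest bid: Finn at $5173.7, so Finn wins.
Second-highest bid: Ines at $4427.7 — that is the price the winner pays.
Finn's payoff = value − price = $7564.6 − $4427.7 = $3136.9.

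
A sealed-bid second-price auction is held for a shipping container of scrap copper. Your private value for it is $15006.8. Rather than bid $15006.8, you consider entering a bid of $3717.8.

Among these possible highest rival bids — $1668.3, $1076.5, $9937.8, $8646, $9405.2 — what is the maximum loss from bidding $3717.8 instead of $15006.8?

$1668.3: same outcome either way → loss $0.
$1076.5: same outcome either way → loss $0.
$9937.8: truthful gives $5069, deviation gives $0 → loss $5069.
$8646: truthful gives $6360.8, deviation gives $0 → loss $6360.8.
$9405.2: truthful gives $5601.6, deviation gives $0 → loss $5601.6.
Maximum loss: $6360.8.

$6360.8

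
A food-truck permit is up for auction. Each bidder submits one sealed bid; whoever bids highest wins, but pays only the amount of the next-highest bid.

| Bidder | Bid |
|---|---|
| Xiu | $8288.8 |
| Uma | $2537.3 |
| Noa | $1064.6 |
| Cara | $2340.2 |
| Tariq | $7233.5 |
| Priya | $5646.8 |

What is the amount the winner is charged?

Highest bid: Xiu at $8288.8, so Xiu wins.
Second-highest bid: Tariq at $7233.5 — that is the price the winner pays.

$7233.5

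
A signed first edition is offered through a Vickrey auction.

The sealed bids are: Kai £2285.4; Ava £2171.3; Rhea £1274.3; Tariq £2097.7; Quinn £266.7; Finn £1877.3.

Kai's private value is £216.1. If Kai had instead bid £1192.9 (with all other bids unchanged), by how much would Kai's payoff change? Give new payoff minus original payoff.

The highest bid among the other bidders is £2171.3; Kai's bid doesn't change that.
Original bid £2285.4: Kai is highest, pays the top rival bid £2171.3; payoff £216.1 − £2171.3 = −£1955.2.
Alternative bid £1192.9: Kai is not highest (top rival bid is £2171.3); payoff £0.
Change in payoff = £0 − (−£1955.2) = £1955.2.

£1955.2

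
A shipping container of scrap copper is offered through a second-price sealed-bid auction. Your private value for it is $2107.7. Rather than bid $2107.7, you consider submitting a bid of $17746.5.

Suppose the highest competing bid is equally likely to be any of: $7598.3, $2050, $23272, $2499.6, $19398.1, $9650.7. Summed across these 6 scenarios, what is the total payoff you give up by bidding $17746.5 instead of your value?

$13425.5

The deviation costs you only when the competing bid falls strictly between $2107.7 and $17746.5; elsewhere both bids give the same outcome.
$7598.3: truthful payoff $0, deviation payoff −$5490.6 → loss $5490.6.
$2050: outcomes coincide → loss $0.
$23272: outcomes coincide → loss $0.
$2499.6: truthful payoff $0, deviation payoff −$391.9 → loss $391.9.
$19398.1: outcomes coincide → loss $0.
$9650.7: truthful payoff $0, deviation payoff −$7543 → loss $7543.
Total loss = $5490.6 + $391.9 + $7543 = $13425.5.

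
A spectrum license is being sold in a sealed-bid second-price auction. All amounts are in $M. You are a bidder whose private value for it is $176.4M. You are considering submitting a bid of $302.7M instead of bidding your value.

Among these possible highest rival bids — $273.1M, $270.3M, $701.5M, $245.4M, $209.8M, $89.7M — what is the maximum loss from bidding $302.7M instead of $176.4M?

$96.7M

$273.1M: truthful gives $0M, deviation gives −$96.7M → loss $96.7M.
$270.3M: truthful gives $0M, deviation gives −$93.9M → loss $93.9M.
$701.5M: same outcome either way → loss $0M.
$245.4M: truthful gives $0M, deviation gives −$69M → loss $69M.
$209.8M: truthful gives $0M, deviation gives −$33.4M → loss $33.4M.
$89.7M: same outcome either way → loss $0M.
Maximum loss: $96.7M.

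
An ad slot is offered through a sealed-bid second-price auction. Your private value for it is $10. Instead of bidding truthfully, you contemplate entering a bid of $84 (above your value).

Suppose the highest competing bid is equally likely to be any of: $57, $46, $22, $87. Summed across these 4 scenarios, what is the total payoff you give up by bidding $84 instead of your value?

The deviation costs you only when the competing bid falls strictly between $10 and $84; elsewhere both bids give the same outcome.
$57: truthful payoff $0, deviation payoff −$47 → loss $47.
$46: truthful payoff $0, deviation payoff −$36 → loss $36.
$22: truthful payoff $0, deviation payoff −$12 → loss $12.
$87: outcomes coincide → loss $0.
Total loss = $47 + $36 + $12 = $95.

$95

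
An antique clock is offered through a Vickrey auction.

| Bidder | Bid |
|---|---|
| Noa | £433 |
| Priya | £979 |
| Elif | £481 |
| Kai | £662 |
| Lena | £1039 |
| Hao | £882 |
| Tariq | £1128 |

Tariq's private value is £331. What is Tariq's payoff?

Highest bid: Tariq at £1128, so Tariq wins.
Second-highest bid: Lena at £1039 — that is the price the winner pays.
Tariq's payoff = value − price = £331 − £1039 = −£708.

−£708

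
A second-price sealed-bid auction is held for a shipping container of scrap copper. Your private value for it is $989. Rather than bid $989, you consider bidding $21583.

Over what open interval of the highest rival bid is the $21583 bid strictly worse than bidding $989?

If the competing bid is below $989, both bids win at the same price — no difference.
If it is above $21583, both bids lose — no difference.
If it lies strictly between $989 and $21583, bidding your value loses (payoff 0) while bidding $21583 wins at a price above your value (payoff negative).
So the deviation strictly hurts on the open interval ($989, $21583).

($989, $21583)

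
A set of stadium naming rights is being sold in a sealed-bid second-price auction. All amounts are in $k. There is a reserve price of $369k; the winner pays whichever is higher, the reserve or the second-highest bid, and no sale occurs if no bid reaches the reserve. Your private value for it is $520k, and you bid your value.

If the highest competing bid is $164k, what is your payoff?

$151k

Your bid $520k is the highest and exceeds the reserve.
Price = max(second-highest bid, reserve) = max($164k, $369k) = $369k.
Payoff = $520k − $369k = $151k.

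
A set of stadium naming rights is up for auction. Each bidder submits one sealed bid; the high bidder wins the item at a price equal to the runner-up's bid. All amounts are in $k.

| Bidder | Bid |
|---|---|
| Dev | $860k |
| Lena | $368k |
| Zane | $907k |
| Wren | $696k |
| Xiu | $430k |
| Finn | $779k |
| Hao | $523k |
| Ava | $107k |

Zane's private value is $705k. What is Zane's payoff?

Highest bid: Zane at $907k, so Zane wins.
Second-highest bid: Dev at $860k — that is the price the winner pays.
Zane's payoff = value − price = $705k − $860k = −$155k.

−$155k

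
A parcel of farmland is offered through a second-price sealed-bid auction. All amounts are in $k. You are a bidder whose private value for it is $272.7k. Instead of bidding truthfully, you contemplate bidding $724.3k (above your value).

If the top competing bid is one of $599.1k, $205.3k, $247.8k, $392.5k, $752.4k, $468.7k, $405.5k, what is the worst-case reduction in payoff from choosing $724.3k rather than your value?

$599.1k: truthful gives $0k, deviation gives −$326.4k → loss $326.4k.
$205.3k: same outcome either way → loss $0k.
$247.8k: same outcome either way → loss $0k.
$392.5k: truthful gives $0k, deviation gives −$119.8k → loss $119.8k.
$752.4k: same outcome either way → loss $0k.
$468.7k: truthful gives $0k, deviation gives −$196k → loss $196k.
$405.5k: truthful gives $0k, deviation gives −$132.8k → loss $132.8k.
Maximum loss: $326.4k.

$326.4k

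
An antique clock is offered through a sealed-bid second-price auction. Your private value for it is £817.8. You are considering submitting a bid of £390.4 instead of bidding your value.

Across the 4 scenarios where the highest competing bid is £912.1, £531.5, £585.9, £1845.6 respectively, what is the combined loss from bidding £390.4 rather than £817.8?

£518.2

The deviation costs you only when the competing bid falls strictly between £390.4 and £817.8; elsewhere both bids give the same outcome.
£912.1: outcomes coincide → loss £0.
£531.5: truthful payoff £286.3, deviation payoff £0 → loss £286.3.
£585.9: truthful payoff £231.9, deviation payoff £0 → loss £231.9.
£1845.6: outcomes coincide → loss £0.
Total loss = £286.3 + £231.9 = £518.2.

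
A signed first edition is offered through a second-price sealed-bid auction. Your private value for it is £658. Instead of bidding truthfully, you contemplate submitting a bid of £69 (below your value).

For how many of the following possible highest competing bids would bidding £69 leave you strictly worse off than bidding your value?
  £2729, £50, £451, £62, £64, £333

2

The deviation hurts exactly when the highest competing bid lies strictly between £69 and £658 — underbidding then forfeits a profitable win.
£2729: above both → same outcome either way.
£50: below both → same outcome either way.
£451: inside the interval → strictly worse (loss £207).
£62: below both → same outcome either way.
£64: below both → same outcome either way.
£333: inside the interval → strictly worse (loss £325).
Count: 2.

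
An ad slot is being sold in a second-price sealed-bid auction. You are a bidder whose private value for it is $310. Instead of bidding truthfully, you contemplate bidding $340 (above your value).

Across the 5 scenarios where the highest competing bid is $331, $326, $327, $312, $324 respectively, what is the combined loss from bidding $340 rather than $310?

The deviation costs you only when the competing bid falls strictly between $310 and $340; elsewhere both bids give the same outcome.
$331: truthful payoff $0, deviation payoff −$21 → loss $21.
$326: truthful payoff $0, deviation payoff −$16 → loss $16.
$327: truthful payoff $0, deviation payoff −$17 → loss $17.
$312: truthful payoff $0, deviation payoff −$2 → loss $2.
$324: truthful payoff $0, deviation payoff −$14 → loss $14.
Total loss = $21 + $16 + $17 + $2 + $14 = $70.
Truthful bidding weakly dominates here: raising your bid can only win items priced above your value, and lowering it can only forfeit items priced below.

$70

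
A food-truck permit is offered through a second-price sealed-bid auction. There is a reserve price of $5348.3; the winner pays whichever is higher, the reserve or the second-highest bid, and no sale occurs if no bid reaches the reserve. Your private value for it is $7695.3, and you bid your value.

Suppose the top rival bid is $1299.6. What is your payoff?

Your bid $7695.3 is the highest and exceeds the reserve.
Price = max(second-highest bid, reserve) = max($1299.6, $5348.3) = $5348.3.
Payoff = $7695.3 − $5348.3 = $2347.

$2347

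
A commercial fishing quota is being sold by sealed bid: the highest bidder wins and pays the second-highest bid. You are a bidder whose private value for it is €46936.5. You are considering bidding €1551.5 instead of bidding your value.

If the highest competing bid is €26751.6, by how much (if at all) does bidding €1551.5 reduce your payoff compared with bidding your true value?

€20184.9

Bidding your value €46936.5: you win (since €46936.5 > €26751.6) and pay €26751.6. Payoff €20184.9.
Bidding €1551.5: you lose. Payoff €0.
The competing bid €26751.6 lies between your shaded bid and your value, so underbidding forfeits an item you could have won at a profitable price.
Loss from deviating = €20184.9 − (€0) = €20184.9.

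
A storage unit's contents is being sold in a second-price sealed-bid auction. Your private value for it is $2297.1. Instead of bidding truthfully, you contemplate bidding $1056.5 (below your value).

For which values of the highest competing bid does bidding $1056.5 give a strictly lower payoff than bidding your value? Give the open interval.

($1056.5, $2297.1)

If the competing bid is below $1056.5, both bids win at the same price — no difference.
If it is above $2297.1, both bids lose — no difference.
If it lies strictly between $1056.5 and $2297.1, bidding your value wins at a price below your value (positive payoff) while bidding $1056.5 loses (payoff 0).
So the deviation strictly hurts on the open interval ($1056.5, $2297.1).
Truthful bidding weakly dominates here: raising your bid can only win items priced above your value, and lowering it can only forfeit items priced below.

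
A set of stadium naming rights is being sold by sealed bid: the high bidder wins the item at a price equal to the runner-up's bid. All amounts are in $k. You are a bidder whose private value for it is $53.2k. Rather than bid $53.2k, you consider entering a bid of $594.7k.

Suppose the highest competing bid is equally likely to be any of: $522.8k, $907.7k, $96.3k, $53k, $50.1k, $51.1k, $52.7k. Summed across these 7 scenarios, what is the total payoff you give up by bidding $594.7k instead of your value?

The deviation costs you only when the competing bid falls strictly between $53.2k and $594.7k; elsewhere both bids give the same outcome.
$522.8k: truthful payoff $0k, deviation payoff −$469.6k → loss $469.6k.
$907.7k: outcomes coincide → loss $0k.
$96.3k: truthful payoff $0k, deviation payoff −$43.1k → loss $43.1k.
$53k: outcomes coincide → loss $0k.
$50.1k: outcomes coincide → loss $0k.
$51.1k: outcomes coincide → loss $0k.
$52.7k: outcomes coincide → loss $0k.
Total loss = $469.6k + $43.1k = $512.7k.

$512.7k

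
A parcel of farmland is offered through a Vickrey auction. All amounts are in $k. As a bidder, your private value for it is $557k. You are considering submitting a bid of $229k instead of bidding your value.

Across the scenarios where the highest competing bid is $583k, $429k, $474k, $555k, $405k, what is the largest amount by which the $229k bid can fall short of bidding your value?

$583k: same outcome either way → loss $0k.
$429k: truthful gives $128k, deviation gives $0k → loss $128k.
$474k: truthful gives $83k, deviation gives $0k → loss $83k.
$555k: truthful gives $2k, deviation gives $0k → loss $2k.
$405k: truthful gives $152k, deviation gives $0k → loss $152k.
Maximum loss: $152k.

$152k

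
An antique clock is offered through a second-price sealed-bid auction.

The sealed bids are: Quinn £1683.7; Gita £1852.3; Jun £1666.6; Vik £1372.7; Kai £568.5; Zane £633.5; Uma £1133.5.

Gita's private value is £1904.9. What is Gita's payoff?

£221.2

Highest bid: Gita at £1852.3, so Gita wins.
Second-highest bid: Quinn at £1683.7 — that is the price the winner pays.
Gita's payoff = value − price = £1904.9 − £1683.7 = £221.2.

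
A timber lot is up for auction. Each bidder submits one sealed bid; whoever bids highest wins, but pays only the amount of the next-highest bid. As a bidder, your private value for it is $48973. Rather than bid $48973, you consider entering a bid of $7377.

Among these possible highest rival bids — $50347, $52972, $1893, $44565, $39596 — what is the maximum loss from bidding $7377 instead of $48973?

$50347: same outcome either way → loss $0.
$52972: same outcome either way → loss $0.
$1893: same outcome either way → loss $0.
$44565: truthful gives $4408, deviation gives $0 → loss $4408.
$39596: truthful gives $9377, deviation gives $0 → loss $9377.
Maximum loss: $9377.

$9377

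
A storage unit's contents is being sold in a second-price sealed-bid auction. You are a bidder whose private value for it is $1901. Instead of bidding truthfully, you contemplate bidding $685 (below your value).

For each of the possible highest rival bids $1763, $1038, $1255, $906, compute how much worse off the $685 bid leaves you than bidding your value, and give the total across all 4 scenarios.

The deviation costs you only when the competing bid falls strictly between $685 and $1901; elsewhere both bids give the same outcome.
$1763: truthful payoff $138, deviation payoff $0 → loss $138.
$1038: truthful payoff $863, deviation payoff $0 → loss $863.
$1255: truthful payoff $646, deviation payoff $0 → loss $646.
$906: truthful payoff $995, deviation payoff $0 → loss $995.
Total loss = $138 + $863 + $646 + $995 = $2642.

$2642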